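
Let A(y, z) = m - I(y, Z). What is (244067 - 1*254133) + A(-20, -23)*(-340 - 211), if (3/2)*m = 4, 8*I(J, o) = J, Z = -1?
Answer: -77477/6 ≈ -12913.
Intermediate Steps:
I(J, o) = J/8
m = 8/3 (m = (⅔)*4 = 8/3 ≈ 2.6667)
A(y, z) = 8/3 - y/8
(244067 - 1*254133) + A(-20, -23)*(-340 - 211) = (244067 - 1*254133) + (8/3 - ⅛*(-20))*(-340 - 211) = (244067 - 254133) + (8/3 + 5/2)*(-551) = -10066 + (31/6)*(-551) = -10066 - 17081/6 = -77477/6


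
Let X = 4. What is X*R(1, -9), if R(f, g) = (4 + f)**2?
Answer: 100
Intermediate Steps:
X*R(1, -9) = 4*(4 + 1)**2 = 4*5**2 = 4*25 = 100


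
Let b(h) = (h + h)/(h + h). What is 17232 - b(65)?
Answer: 17231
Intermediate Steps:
b(h) = 1 (b(h) = (2*h)/((2*h)) = (2*h)*(1/(2*h)) = 1)
17232 - b(65) = 17232 - 1*1 = 17232 - 1 = 17231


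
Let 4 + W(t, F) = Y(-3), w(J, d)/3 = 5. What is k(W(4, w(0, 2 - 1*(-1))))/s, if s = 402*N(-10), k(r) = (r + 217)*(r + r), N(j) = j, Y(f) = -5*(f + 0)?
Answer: -418/335 ≈ -1.2478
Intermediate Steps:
Y(f) = -5*f
w(J, d) = 15 (w(J, d) = 3*5 = 15)
W(t, F) = 11 (W(t, F) = -4 - 5*(-3) = -4 + 15 = 11)
k(r) = 2*r*(217 + r) (k(r) = (217 + r)*(2*r) = 2*r*(217 + r))
s = -4020 (s = 402*(-10) = -4020)
k(W(4, w(0, 2 - 1*(-1))))/s = (2*11*(217 + 11))/(-4020) = (2*11*228)*(-1/4020) = 5016*(-1/4020) = -418/335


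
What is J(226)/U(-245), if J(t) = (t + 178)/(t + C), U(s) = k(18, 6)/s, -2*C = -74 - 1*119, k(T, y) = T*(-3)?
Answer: 19796/3483 ≈ 5.6836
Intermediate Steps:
k(T, y) = -3*T
C = 193/2 (C = -(-74 - 1*119)/2 = -(-74 - 119)/2 = -½*(-193) = 193/2 ≈ 96.500)
U(s) = -54/s (U(s) = (-3*18)/s = -54/s)
J(t) = (178 + t)/(193/2 + t) (J(t) = (t + 178)/(t + 193/2) = (178 + t)/(193/2 + t))
J(226)/U(-245) = (2*(178 + 226)/(193 + 2*226))/((-54/(-245))) = (2*404/(193 + 452))/((-54*(-1/245))) = (2*404/645)/(54/245) = (2*(1/645)*404)*(245/54) = (808/645)*(245/54) = 19796/3483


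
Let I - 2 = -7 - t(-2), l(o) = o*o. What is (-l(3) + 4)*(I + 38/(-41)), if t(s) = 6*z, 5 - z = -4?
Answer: 12285/41 ≈ 299.63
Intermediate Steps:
z = 9 (z = 5 - 1*(-4) = 5 + 4 = 9)
t(s) = 54 (t(s) = 6*9 = 54)
l(o) = o**2
I = -59 (I = 2 + (-7 - 1*54) = 2 + (-7 - 54) = 2 - 61 = -59)
(-l(3) + 4)*(I + 38/(-41)) = (-1*3**2 + 4)*(-59 + 38/(-41)) = (-1*9 + 4)*(-59 + 38*(-1/41)) = (-9 + 4)*(-59 - 38/41) = -5*(-2457/41) = 12285/41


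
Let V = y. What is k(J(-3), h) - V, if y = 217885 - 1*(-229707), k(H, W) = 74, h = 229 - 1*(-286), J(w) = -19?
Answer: -447518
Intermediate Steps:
h = 515 (h = 229 + 286 = 515)
y = 447592 (y = 217885 + 229707 = 447592)
V = 447592
k(J(-3), h) - V = 74 - 1*447592 = 74 - 447592 = -447518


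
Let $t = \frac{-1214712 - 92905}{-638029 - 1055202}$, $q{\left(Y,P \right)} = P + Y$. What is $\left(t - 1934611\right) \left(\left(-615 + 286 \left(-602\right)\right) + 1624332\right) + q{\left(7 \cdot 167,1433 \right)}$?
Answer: $- \frac{128510457628656014}{45763} \approx -2.8082 \cdot 10^{12}$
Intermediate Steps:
$t = \frac{35341}{45763}$ ($t = - \frac{1307617}{-1693231} = \left(-1307617\right) \left(- \frac{1}{1693231}\right) = \frac{35341}{45763} \approx 0.77226$)
$\left(t - 1934611\right) \left(\left(-615 + 286 \left(-602\right)\right) + 1624332\right) + q{\left(7 \cdot 167,1433 \right)} = \left(\frac{35341}{45763} - 1934611\right) \left(\left(-615 + 286 \left(-602\right)\right) + 1624332\right) + \left(1433 + 7 \cdot 167\right) = - \frac{88533567852 \left(\left(-615 - 172172\right) + 1624332\right)}{45763} + \left(1433 + 1169\right) = - \frac{88533567852 \left(-172787 + 1624332\right)}{45763} + 2602 = \left(- \frac{88533567852}{45763}\right) 1451545 + 2602 = - \frac{128510457747731340}{45763} + 2602 = - \frac{128510457628656014}{45763}$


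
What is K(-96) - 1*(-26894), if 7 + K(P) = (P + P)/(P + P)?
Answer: 26888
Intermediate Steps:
K(P) = -6 (K(P) = -7 + (P + P)/(P + P) = -7 + (2*P)/((2*P)) = -7 + (2*P)*(1/(2*P)) = -7 + 1 = -6)
K(-96) - 1*(-26894) = -6 - 1*(-26894) = -6 + 26894 = 26888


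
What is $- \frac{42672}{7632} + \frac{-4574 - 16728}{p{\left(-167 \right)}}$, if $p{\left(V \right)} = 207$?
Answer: $- \frac{1190347}{10971} \approx -108.5$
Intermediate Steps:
$- \frac{42672}{7632} + \frac{-4574 - 16728}{p{\left(-167 \right)}} = - \frac{42672}{7632} + \frac{-4574 - 16728}{207} = \left(-42672\right) \frac{1}{7632} - \frac{21302}{207} = - \frac{889}{159} - \frac{21302}{207} = - \frac{1190347}{10971}$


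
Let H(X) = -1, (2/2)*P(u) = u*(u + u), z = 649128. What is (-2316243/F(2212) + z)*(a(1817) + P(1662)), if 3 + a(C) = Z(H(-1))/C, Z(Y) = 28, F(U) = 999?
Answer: 2162057846171826239/605061 ≈ 3.5733e+12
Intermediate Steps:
P(u) = 2*u**2 (P(u) = u*(u + u) = u*(2*u) = 2*u**2)
a(C) = -3 + 28/C
(-2316243/F(2212) + z)*(a(1817) + P(1662)) = (-2316243/999 + 649128)*((-3 + 28/1817) + 2*1662**2) = (-2316243*1/999 + 649128)*((-3 + 28*(1/1817)) + 2*2762244) = (-772081/333 + 649128)*((-3 + 28/1817) + 5524488) = 215387543*(-5423/1817 + 5524488)/333 = (215387543/333)*(10037989273/1817) = 2162057846171826239/605061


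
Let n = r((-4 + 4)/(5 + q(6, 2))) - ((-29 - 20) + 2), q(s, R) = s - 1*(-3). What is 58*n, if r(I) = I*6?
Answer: 2726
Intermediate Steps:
q(s, R) = 3 + s (q(s, R) = s + 3 = 3 + s)
r(I) = 6*I
n = 47 (n = 6*((-4 + 4)/(5 + (3 + 6))) - ((-29 - 20) + 2) = 6*(0/(5 + 9)) - (-49 + 2) = 6*(0/14) - 1*(-47) = 6*(0*(1/14)) + 47 = 6*0 + 47 = 0 + 47 = 47)
58*n = 58*47 = 2726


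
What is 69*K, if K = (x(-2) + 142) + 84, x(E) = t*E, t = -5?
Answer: 16284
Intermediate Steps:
x(E) = -5*E
K = 236 (K = (-5*(-2) + 142) + 84 = (10 + 142) + 84 = 152 + 84 = 236)
69*K = 69*236 = 16284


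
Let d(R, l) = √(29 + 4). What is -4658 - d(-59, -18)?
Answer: -4658 - √33 ≈ -4663.7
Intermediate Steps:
d(R, l) = √33
-4658 - d(-59, -18) = -4658 - √33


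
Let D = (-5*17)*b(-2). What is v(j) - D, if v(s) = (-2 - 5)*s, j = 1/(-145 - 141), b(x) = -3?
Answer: -72923/286 ≈ -254.98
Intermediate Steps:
j = -1/286 (j = 1/(-286) = -1/286 ≈ -0.0034965)
D = 255 (D = -5*17*(-3) = -85*(-3) = 255)
v(s) = -7*s
v(j) - D = -7*(-1/286) - 1*255 = 7/286 - 255 = -72923/286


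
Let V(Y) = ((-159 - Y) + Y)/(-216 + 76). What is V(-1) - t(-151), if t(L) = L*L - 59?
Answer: -3183721/140 ≈ -22741.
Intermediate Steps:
V(Y) = 159/140 (V(Y) = -159/(-140) = -159*(-1/140) = 159/140)
t(L) = -59 + L² (t(L) = L² - 59 = -59 + L²)
V(-1) - t(-151) = 159/140 - (-59 + (-151)²) = 159/140 - (-59 + 22801) = 159/140 - 1*22742 = 159/140 - 22742 = -3183721/140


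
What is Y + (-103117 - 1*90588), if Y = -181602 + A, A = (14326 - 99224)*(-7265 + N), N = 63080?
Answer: -4738957177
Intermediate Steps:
A = -4738581870 (A = (14326 - 99224)*(-7265 + 63080) = -84898*55815 = -4738581870)
Y = -4738763472 (Y = -181602 - 4738581870 = -4738763472)
Y + (-103117 - 1*90588) = -4738763472 + (-103117 - 1*90588) = -4738763472 + (-103117 - 90588) = -4738763472 - 193705 = -4738957177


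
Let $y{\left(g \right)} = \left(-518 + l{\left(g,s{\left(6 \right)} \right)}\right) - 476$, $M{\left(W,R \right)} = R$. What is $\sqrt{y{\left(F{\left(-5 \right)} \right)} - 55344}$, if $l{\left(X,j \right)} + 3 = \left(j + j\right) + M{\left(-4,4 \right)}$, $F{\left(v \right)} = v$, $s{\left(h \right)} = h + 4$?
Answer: $i \sqrt{56317} \approx 237.31 i$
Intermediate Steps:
$s{\left(h \right)} = 4 + h$
$l{\left(X,j \right)} = 1 + 2 j$ ($l{\left(X,j \right)} = -3 + \left(\left(j + j\right) + 4\right) = -3 + \left(2 j + 4\right) = -3 + \left(4 + 2 j\right) = 1 + 2 j$)
$y{\left(g \right)} = -973$ ($y{\left(g \right)} = \left(-518 + \left(1 + 2 \left(4 + 6\right)\right)\right) - 476 = \left(-518 + \left(1 + 2 \cdot 10\right)\right) - 476 = \left(-518 + \left(1 + 20\right)\right) - 476 = \left(-518 + 21\right) - 476 = -497 - 476 = -973$)
$\sqrt{y{\left(F{\left(-5 \right)} \right)} - 55344} = \sqrt{-973 - 55344} = \sqrt{-56317} = i \sqrt{56317}$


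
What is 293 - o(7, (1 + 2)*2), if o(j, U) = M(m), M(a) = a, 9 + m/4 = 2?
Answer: 321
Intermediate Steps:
m = -28 (m = -36 + 4*2 = -36 + 8 = -28)
o(j, U) = -28
293 - o(7, (1 + 2)*2) = 293 - 1*(-28) = 293 + 28 = 321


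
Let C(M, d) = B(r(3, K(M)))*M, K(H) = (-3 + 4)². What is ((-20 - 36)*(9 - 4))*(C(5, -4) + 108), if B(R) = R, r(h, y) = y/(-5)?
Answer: -29960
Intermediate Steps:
K(H) = 1 (K(H) = 1² = 1)
r(h, y) = -y/5 (r(h, y) = y*(-⅕) = -y/5)
C(M, d) = -M/5 (C(M, d) = (-⅕*1)*M = -M/5)
((-20 - 36)*(9 - 4))*(C(5, -4) + 108) = ((-20 - 36)*(9 - 4))*(-⅕*5 + 108) = (-56*5)*(-1 + 108) = -280*107 = -29960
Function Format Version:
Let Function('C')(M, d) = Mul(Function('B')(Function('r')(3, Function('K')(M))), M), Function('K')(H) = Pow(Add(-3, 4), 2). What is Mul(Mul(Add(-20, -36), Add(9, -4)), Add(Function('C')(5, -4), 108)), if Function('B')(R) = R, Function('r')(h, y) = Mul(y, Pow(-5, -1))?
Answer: -29960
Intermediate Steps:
Function('K')(H) = 1 (Function('K')(H) = Pow(1, 2) = 1)
Function('r')(h, y) = Mul(Rational(-1, 5), y) (Function('r')(h, y) = Mul(y, Rational(-1, 5)) = Mul(Rational(-1, 5), y))
Function('C')(M, d) = Mul(Rational(-1, 5), M) (Function('C')(M, d) = Mul(Mul(Rational(-1, 5), 1), M) = Mul(Rational(-1, 5), M))
Mul(Mul(Add(-20, -36), Add(9, -4)), Add(Function('C')(5, -4), 108)) = Mul(Mul(Add(-20, -36), Add(9, -4)), Add(Mul(Rational(-1, 5), 5), 108)) = Mul(Mul(-56, 5), Add(-1, 108)) = Mul(-280, 107) = -29960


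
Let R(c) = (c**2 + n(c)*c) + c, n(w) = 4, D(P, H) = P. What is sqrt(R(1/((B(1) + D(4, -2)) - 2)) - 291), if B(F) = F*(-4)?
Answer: I*sqrt(1173)/2 ≈ 17.125*I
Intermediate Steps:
B(F) = -4*F
R(c) = c**2 + 5*c (R(c) = (c**2 + 4*c) + c = c**2 + 5*c)
sqrt(R(1/((B(1) + D(4, -2)) - 2)) - 291) = sqrt((5 + 1/((-4*1 + 4) - 2))/((-4*1 + 4) - 2) - 291) = sqrt((5 + 1/((-4 + 4) - 2))/((-4 + 4) - 2) - 291) = sqrt((5 + 1/(0 - 2))/(0 - 2) - 291) = sqrt((5 + 1/(-2))/(-2) - 291) = sqrt(-(5 - 1/2)/2 - 291) = sqrt(-1/2*9/2 - 291) = sqrt(-9/4 - 291) = sqrt(-1173/4) = I*sqrt(1173)/2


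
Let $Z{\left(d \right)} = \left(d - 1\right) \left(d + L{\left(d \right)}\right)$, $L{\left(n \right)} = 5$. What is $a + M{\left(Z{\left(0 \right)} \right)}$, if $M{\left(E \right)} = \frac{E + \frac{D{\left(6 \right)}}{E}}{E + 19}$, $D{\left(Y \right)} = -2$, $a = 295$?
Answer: $\frac{20627}{70} \approx 294.67$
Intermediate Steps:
$Z{\left(d \right)} = \left(-1 + d\right) \left(5 + d\right)$ ($Z{\left(d \right)} = \left(d - 1\right) \left(d + 5\right) = \left(-1 + d\right) \left(5 + d\right)$)
$M{\left(E \right)} = \frac{E - \frac{2}{E}}{19 + E}$ ($M{\left(E \right)} = \frac{E - \frac{2}{E}}{E + 19} = \frac{E - \frac{2}{E}}{19 + E}$)
$a + M{\left(Z{\left(0 \right)} \right)} = 295 + \frac{-2 + \left(-5 + 0^{2} + 4 \cdot 0\right)^{2}}{\left(-5 + 0^{2} + 4 \cdot 0\right) \left(19 + \left(-5 + 0^{2} + 4 \cdot 0\right)\right)} = 295 + \frac{-2 + \left(-5 + 0 + 0\right)^{2}}{\left(-5 + 0 + 0\right) \left(19 + \left(-5 + 0 + 0\right)\right)} = 295 + \frac{-2 + \left(-5\right)^{2}}{\left(-5\right) \left(19 - 5\right)} = 295 - \frac{-2 + 25}{5 \cdot 14} = 295 - \frac{1}{70} \cdot 23 = 295 - \frac{23}{70} = \frac{20627}{70}$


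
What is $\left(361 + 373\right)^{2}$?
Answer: $538756$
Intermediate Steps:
$\left(361 + 373\right)^{2} = 734^{2} = 538756$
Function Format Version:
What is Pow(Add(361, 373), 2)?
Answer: 538756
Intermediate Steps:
Pow(Add(361, 373), 2) = Pow(734, 2) = 538756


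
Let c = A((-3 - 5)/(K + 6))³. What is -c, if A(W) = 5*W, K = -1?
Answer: 512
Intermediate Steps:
c = -512 (c = (5*((-3 - 5)/(-1 + 6)))³ = (5*(-8/5))³ = (-8)³ = -512)
-c = -1*(-512) = 512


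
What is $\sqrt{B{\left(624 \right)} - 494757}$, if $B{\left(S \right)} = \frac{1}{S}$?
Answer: $\frac{i \sqrt{12040406313}}{156} \approx 703.39 i$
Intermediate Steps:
$\sqrt{B{\left(624 \right)} - 494757} = \sqrt{\frac{1}{624} - 494757} = \sqrt{- \frac{308728367}{624}} = \frac{i \sqrt{12040406313}}{156}$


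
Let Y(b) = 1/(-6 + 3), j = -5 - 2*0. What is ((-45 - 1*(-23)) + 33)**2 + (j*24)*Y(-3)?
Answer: 161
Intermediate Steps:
j = -5 (j = -5 + 0 = -5)
Y(b) = -1/3 (Y(b) = 1/(-3) = -1/3)
((-45 - 1*(-23)) + 33)**2 + (j*24)*Y(-3) = ((-45 - 1*(-23)) + 33)**2 - 5*24*(-1/3) = ((-45 + 23) + 33)**2 - 120*(-1/3) = (-22 + 33)**2 + 40 = 11**2 + 40 = 121 + 40 = 161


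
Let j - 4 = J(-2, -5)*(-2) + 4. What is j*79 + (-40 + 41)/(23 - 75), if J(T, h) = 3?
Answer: 8215/52 ≈ 157.98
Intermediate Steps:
j = 2 (j = 4 + (3*(-2) + 4) = 4 + (-6 + 4) = 4 - 2 = 2)
j*79 + (-40 + 41)/(23 - 75) = 2*79 + (-40 + 41)/(23 - 75) = 158 + 1/(-52) = 158 + 1*(-1/52) = 158 - 1/52 = 8215/52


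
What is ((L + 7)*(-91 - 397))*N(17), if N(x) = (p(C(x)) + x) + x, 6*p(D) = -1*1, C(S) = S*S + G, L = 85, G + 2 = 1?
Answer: -4556944/3 ≈ -1.5190e+6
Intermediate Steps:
G = -1 (G = -2 + 1 = -1)
C(S) = -1 + S² (C(S) = S*S - 1 = S² - 1 = -1 + S²)
p(D) = -⅙ (p(D) = (-1*1)/6 = (⅙)*(-1) = -⅙)
N(x) = -⅙ + 2*x (N(x) = (-⅙ + x) + x = -⅙ + 2*x)
((L + 7)*(-91 - 397))*N(17) = ((85 + 7)*(-91 - 397))*(-⅙ + 2*17) = (92*(-488))*(-⅙ + 34) = -44896*203/6 = -4556944/3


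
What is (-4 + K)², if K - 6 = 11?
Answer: 169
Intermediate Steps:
K = 17 (K = 6 + 11 = 17)
(-4 + K)² = (-4 + 17)² = 13² = 169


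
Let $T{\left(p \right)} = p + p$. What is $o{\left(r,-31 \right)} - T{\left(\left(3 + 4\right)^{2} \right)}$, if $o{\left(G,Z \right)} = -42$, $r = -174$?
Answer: $-140$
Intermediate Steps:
$T{\left(p \right)} = 2 p$
$o{\left(r,-31 \right)} - T{\left(\left(3 + 4\right)^{2} \right)} = -42 - 2 \left(3 + 4\right)^{2} = -42 - 2 \cdot 7^{2} = -42 - 2 \cdot 49 = -42 - 98 = -140$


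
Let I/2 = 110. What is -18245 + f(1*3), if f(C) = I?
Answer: -18025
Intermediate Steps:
I = 220 (I = 2*110 = 220)
f(C) = 220
-18245 + f(1*3) = -18245 + 220 = -18025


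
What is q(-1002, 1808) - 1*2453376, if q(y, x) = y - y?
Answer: -2453376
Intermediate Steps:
q(y, x) = 0
q(-1002, 1808) - 1*2453376 = 0 - 1*2453376 = 0 - 2453376 = -2453376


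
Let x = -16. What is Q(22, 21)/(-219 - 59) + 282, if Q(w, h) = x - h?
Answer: 78433/278 ≈ 282.13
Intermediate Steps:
Q(w, h) = -16 - h
Q(22, 21)/(-219 - 59) + 282 = (-16 - 1*21)/(-219 - 59) + 282 = (-16 - 21)/(-278) + 282 = -37*(-1/278) + 282 = 37/278 + 282 = 78433/278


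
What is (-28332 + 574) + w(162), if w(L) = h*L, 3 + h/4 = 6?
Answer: -25814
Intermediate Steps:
h = 12 (h = -12 + 4*6 = -12 + 24 = 12)
w(L) = 12*L
(-28332 + 574) + w(162) = (-28332 + 574) + 12*162 = -27758 + 1944 = -25814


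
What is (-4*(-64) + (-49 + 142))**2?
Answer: 121801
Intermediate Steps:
(-4*(-64) + (-49 + 142))**2 = (256 + 93)**2 = 349**2 = 121801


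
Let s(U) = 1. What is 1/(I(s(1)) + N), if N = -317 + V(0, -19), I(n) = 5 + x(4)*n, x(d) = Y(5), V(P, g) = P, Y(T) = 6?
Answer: -1/306 ≈ -0.0032680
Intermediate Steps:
x(d) = 6
I(n) = 5 + 6*n
N = -317 (N = -317 + 0 = -317)
1/(I(s(1)) + N) = 1/((5 + 6*1) - 317) = 1/((5 + 6) - 317) = 1/(11 - 317) = 1/(-306) = -1/306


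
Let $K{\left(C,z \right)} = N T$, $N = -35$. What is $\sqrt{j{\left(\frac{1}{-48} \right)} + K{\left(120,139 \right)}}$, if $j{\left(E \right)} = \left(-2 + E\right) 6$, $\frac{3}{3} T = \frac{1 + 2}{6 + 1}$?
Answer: $\frac{i \sqrt{434}}{4} \approx 5.2082 i$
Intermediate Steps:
$T = \frac{3}{7}$ ($T = \frac{1 + 2}{6 + 1} = \frac{3}{7} \approx 0.42857$)
$j{\left(E \right)} = -12 + 6 E$
$K{\left(C,z \right)} = -15$ ($K{\left(C,z \right)} = \left(-35\right) \frac{3}{7} = -15$)
$\sqrt{j{\left(\frac{1}{-48} \right)} + K{\left(120,139 \right)}} = \sqrt{\left(-12 + \frac{6}{-48}\right) - 15} = \sqrt{\left(-12 + 6 \left(- \frac{1}{48}\right)\right) - 15} = \sqrt{\left(-12 - \frac{1}{8}\right) - 15} = \sqrt{- \frac{97}{8} - 15} = \sqrt{- \frac{217}{8}} = \frac{i \sqrt{434}}{4}$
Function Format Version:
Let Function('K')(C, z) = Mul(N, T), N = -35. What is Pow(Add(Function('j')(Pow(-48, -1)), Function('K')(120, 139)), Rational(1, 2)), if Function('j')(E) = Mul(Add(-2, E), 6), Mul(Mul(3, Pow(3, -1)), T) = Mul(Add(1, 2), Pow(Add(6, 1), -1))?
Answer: Mul(Rational(1, 4), I, Pow(434, Rational(1, 2))) ≈ Mul(5.2082, I)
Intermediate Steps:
T = Rational(3, 7) (T = Mul(Add(1, 2), Pow(Add(6, 1), -1)) = Mul(3, Pow(7, -1)) = Mul(3, Rational(1, 7)) = Rational(3, 7) ≈ 0.42857)
Function('j')(E) = Add(-12, Mul(6, E))
Function('K')(C, z) = -15 (Function('K')(C, z) = Mul(-35, Rational(3, 7)) = -15)
Pow(Add(Function('j')(Pow(-48, -1)), Function('K')(120, 139)), Rational(1, 2)) = Pow(Add(Add(-12, Mul(6, Pow(-48, -1))), -15), Rational(1, 2)) = Pow(Add(Add(-12, Mul(6, Rational(-1, 48))), -15), Rational(1, 2)) = Pow(Add(Add(-12, Rational(-1, 8)), -15), Rational(1, 2)) = Pow(Add(Rational(-97, 8), -15), Rational(1, 2)) = Pow(Rational(-217, 8), Rational(1, 2)) = Mul(Rational(1, 4), I, Pow(434, Rational(1, 2)))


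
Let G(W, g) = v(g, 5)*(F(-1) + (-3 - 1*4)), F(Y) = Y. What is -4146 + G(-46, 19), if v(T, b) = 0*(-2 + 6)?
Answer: -4146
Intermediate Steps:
v(T, b) = 0 (v(T, b) = 0*4 = 0)
G(W, g) = 0 (G(W, g) = 0*(-1 + (-3 - 1*4)) = 0*(-1 + (-3 - 4)) = 0*(-1 - 7) = 0*(-8) = 0)
-4146 + G(-46, 19) = -4146 + 0 = -4146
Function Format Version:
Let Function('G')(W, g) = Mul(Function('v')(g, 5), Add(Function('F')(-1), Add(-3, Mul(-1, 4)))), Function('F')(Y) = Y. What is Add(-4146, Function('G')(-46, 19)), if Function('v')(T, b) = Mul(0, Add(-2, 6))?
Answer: -4146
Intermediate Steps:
Function('v')(T, b) = 0 (Function('v')(T, b) = Mul(0, 4) = 0)
Function('G')(W, g) = 0 (Function('G')(W, g) = Mul(0, Add(-1, Add(-3, Mul(-1, 4)))) = Mul(0, Add(-1, Add(-3, -4))) = Mul(0, Add(-1, -7)) = Mul(0, -8) = 0)
Add(-4146, Function('G')(-46, 19)) = Add(-4146, 0) = -4146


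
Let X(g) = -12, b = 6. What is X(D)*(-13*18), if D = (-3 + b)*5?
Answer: 2808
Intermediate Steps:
D = 15 (D = (-3 + 6)*5 = 3*5 = 15)
X(D)*(-13*18) = -(-156)*18 = -12*(-234) = 2808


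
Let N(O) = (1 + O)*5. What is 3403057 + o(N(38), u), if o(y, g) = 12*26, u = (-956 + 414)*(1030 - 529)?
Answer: 3403369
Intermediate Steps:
u = -271542 (u = -542*501 = -271542)
N(O) = 5 + 5*O
o(y, g) = 312
3403057 + o(N(38), u) = 3403057 + 312 = 3403369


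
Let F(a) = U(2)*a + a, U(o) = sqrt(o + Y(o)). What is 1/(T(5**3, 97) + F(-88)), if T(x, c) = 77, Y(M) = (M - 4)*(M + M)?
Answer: I/(11*(-I + 8*sqrt(6))) ≈ -0.00023613 + 0.0046271*I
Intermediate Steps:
Y(M) = 2*M*(-4 + M) (Y(M) = (-4 + M)*(2*M) = 2*M*(-4 + M))
U(o) = sqrt(o + 2*o*(-4 + o))
F(a) = a + I*a*sqrt(6) (F(a) = sqrt(2*(-7 + 2*2))*a + a = sqrt(2*(-7 + 4))*a + a = sqrt(2*(-3))*a + a = sqrt(-6)*a + a = (I*sqrt(6))*a + a = I*a*sqrt(6) + a = a + I*a*sqrt(6))
1/(T(5**3, 97) + F(-88)) = 1/(77 - 88*(1 + I*sqrt(6))) = 1/(77 + (-88 - 88*I*sqrt(6))) = 1/(-11 - 88*I*sqrt(6))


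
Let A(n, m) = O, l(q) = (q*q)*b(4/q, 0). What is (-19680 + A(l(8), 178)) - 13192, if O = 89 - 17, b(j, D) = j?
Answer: -32800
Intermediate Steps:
l(q) = 4*q (l(q) = (q*q)*(4/q) = q²*(4/q) = 4*q)
O = 72
A(n, m) = 72
(-19680 + A(l(8), 178)) - 13192 = (-19680 + 72) - 13192 = -19608 - 13192 = -32800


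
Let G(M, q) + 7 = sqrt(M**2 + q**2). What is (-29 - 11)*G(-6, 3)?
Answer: 280 - 120*sqrt(5) ≈ 11.672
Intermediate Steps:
G(M, q) = -7 + sqrt(M**2 + q**2)
(-29 - 11)*G(-6, 3) = (-29 - 11)*(-7 + sqrt((-6)**2 + 3**2)) = -40*(-7 + sqrt(36 + 9)) = -40*(-7 + sqrt(45)) = -40*(-7 + 3*sqrt(5)) = 280 - 120*sqrt(5)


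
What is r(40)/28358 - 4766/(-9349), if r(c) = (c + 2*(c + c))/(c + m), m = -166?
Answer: 4256890732/8351246673 ≈ 0.50973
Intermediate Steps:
r(c) = 5*c/(-166 + c) (r(c) = (c + 2*(c + c))/(c - 166) = (c + 2*(2*c))/(-166 + c) = (c + 4*c)/(-166 + c) = (5*c)/(-166 + c) = 5*c/(-166 + c))
r(40)/28358 - 4766/(-9349) = (5*40/(-166 + 40))/28358 - 4766/(-9349) = (5*40/(-126))*(1/28358) - 4766*(-1/9349) = (5*40*(-1/126))*(1/28358) + 4766/9349 = -100/63*1/28358 + 4766/9349 = -50/893277 + 4766/9349 = 4256890732/8351246673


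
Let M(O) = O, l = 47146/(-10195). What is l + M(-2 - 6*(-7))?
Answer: 360654/10195 ≈ 35.376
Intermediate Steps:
l = -47146/10195 (l = 47146*(-1/10195) = -47146/10195 ≈ -4.6244)
l + M(-2 - 6*(-7)) = -47146/10195 + (-2 - 6*(-7)) = -47146/10195 + (-2 + 42) = -47146/10195 + 40 = 360654/10195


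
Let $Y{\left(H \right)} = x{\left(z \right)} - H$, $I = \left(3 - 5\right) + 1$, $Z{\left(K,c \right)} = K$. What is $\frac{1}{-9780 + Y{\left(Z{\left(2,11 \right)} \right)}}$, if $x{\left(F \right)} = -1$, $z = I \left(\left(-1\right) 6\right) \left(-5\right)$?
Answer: $- \frac{1}{9783} \approx -0.00010222$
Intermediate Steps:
$I = -1$ ($I = -2 + 1 = -1$)
$z = -30$ ($z = - \left(-1\right) 6 \left(-5\right) = \left(-1\right) \left(-6\right) \left(-5\right) = 6 \left(-5\right) = -30$)
$Y{\left(H \right)} = -1 - H$
$\frac{1}{-9780 + Y{\left(Z{\left(2,11 \right)} \right)}} = \frac{1}{-9780 - 3} = \frac{1}{-9783} = - \frac{1}{9783}$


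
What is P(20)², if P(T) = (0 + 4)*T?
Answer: 6400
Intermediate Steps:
P(T) = 4*T
P(20)² = (4*20)² = 80² = 6400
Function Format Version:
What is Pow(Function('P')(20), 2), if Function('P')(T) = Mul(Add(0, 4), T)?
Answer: 6400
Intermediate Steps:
Function('P')(T) = Mul(4, T)
Pow(Function('P')(20), 2) = Pow(Mul(4, 20), 2) = Pow(80, 2) = 6400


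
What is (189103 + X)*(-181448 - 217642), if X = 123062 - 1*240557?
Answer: -28578036720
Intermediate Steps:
X = -117495 (X = 123062 - 240557 = -117495)
(189103 + X)*(-181448 - 217642) = (189103 - 117495)*(-181448 - 217642) = 71608*(-399090) = -28578036720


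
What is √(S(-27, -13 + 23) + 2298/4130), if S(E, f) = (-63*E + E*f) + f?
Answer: √6147120910/2065 ≈ 37.968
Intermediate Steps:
S(E, f) = f - 63*E + E*f
√(S(-27, -13 + 23) + 2298/4130) = √(((-13 + 23) - 63*(-27) - 27*(-13 + 23)) + 2298/4130) = √((10 + 1701 - 27*10) + 2298*(1/4130)) = √((10 + 1701 - 270) + 1149/2065) = √(1441 + 1149/2065) = √(2976814/2065) = √6147120910/2065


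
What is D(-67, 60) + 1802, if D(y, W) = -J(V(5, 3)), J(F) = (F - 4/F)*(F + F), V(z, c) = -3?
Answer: 1792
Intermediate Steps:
J(F) = 2*F*(F - 4/F) (J(F) = (F - 4/F)*(2*F) = 2*F*(F - 4/F))
D(y, W) = -10 (D(y, W) = -(-8 + 2*(-3)²) = -(-8 + 2*9) = -(-8 + 18) = -1*10 = -10)
D(-67, 60) + 1802 = -10 + 1802 = 1792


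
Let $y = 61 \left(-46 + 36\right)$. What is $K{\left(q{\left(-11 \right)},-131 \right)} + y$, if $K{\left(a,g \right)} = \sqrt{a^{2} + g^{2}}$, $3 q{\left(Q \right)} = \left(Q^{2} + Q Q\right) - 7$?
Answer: $-610 + \frac{\sqrt{209674}}{3} \approx -457.37$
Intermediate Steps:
$q{\left(Q \right)} = - \frac{7}{3} + \frac{2 Q^{2}}{3}$ ($q{\left(Q \right)} = \frac{\left(Q^{2} + Q Q\right) - 7}{3} = \frac{\left(Q^{2} + Q^{2}\right) - 7}{3} = \frac{2 Q^{2} - 7}{3} = \frac{-7 + 2 Q^{2}}{3} = - \frac{7}{3} + \frac{2 Q^{2}}{3}$)
$y = -610$ ($y = 61 \left(-10\right) = -610$)
$K{\left(q{\left(-11 \right)},-131 \right)} + y = \sqrt{\left(- \frac{7}{3} + \frac{2 \left(-11\right)^{2}}{3}\right)^{2} + \left(-131\right)^{2}} - 610 = \sqrt{\left(- \frac{7}{3} + \frac{2}{3} \cdot 121\right)^{2} + 17161} - 610 = \sqrt{\left(- \frac{7}{3} + \frac{242}{3}\right)^{2} + 17161} - 610 = \sqrt{\left(\frac{235}{3}\right)^{2} + 17161} - 610 = \sqrt{\frac{55225}{9} + 17161} - 610 = \sqrt{\frac{209674}{9}} - 610 = \frac{\sqrt{209674}}{3} - 610 = -610 + \frac{\sqrt{209674}}{3}$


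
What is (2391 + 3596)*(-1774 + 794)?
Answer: -5867260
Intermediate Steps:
(2391 + 3596)*(-1774 + 794) = 5987*(-980) = -5867260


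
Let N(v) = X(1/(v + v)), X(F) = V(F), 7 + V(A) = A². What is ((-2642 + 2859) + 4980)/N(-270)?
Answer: -1515445200/2041199 ≈ -742.43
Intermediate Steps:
V(A) = -7 + A²
X(F) = -7 + F²
N(v) = -7 + 1/(4*v²) (N(v) = -7 + (1/(v + v))² = -7 + (1/(2*v))² = -7 + 1/(4*v²))
((-2642 + 2859) + 4980)/N(-270) = ((-2642 + 2859) + 4980)/(-7 + (¼)/(-270)²) = (217 + 4980)/(-7 + (¼)*(1/72900)) = 5197/(-7 + 1/291600) = 5197/(-2041199/291600) = 5197*(-291600/2041199) = -1515445200/2041199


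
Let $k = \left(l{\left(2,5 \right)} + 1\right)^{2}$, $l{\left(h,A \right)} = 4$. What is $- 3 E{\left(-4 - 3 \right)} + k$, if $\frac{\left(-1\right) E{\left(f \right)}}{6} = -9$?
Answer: $-137$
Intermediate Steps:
$E{\left(f \right)} = 54$ ($E{\left(f \right)} = \left(-6\right) \left(-9\right) = 54$)
$k = 25$ ($k = \left(4 + 1\right)^{2} = 5^{2} = 25$)
$- 3 E{\left(-4 - 3 \right)} + k = \left(-3\right) 54 + 25 = -162 + 25 = -137$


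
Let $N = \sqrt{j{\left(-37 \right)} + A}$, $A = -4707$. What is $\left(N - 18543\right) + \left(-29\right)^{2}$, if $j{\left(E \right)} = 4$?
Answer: $-17702 + i \sqrt{4703} \approx -17702.0 + 68.578 i$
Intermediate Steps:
$N = i \sqrt{4703}$ ($N = \sqrt{4 - 4707} = \sqrt{-4703} = i \sqrt{4703} \approx 68.578 i$)
$\left(N - 18543\right) + \left(-29\right)^{2} = \left(i \sqrt{4703} - 18543\right) + \left(-29\right)^{2} = \left(-18543 + i \sqrt{4703}\right) + 841 = -17702 + i \sqrt{4703}$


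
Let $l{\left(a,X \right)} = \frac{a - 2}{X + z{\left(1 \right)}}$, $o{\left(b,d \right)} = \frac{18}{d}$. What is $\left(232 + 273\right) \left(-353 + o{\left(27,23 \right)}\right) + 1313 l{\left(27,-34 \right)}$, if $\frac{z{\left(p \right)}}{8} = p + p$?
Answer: $- \frac{74393065}{414} \approx -1.7969 \cdot 10^{5}$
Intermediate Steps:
$z{\left(p \right)} = 16 p$ ($z{\left(p \right)} = 8 \left(p + p\right) = 8 \cdot 2 p = 16 p$)
$l{\left(a,X \right)} = \frac{-2 + a}{16 + X}$ ($l{\left(a,X \right)} = \frac{a - 2}{X + 16 \cdot 1} = \frac{-2 + a}{X + 16} = \frac{-2 + a}{16 + X}$)
$\left(232 + 273\right) \left(-353 + o{\left(27,23 \right)}\right) + 1313 l{\left(27,-34 \right)} = \left(232 + 273\right) \left(-353 + \frac{18}{23}\right) + 1313 \frac{-2 + 27}{16 - 34} = 505 \left(-353 + 18 \cdot \frac{1}{23}\right) + 1313 \frac{1}{-18} \cdot 25 = 505 \left(-353 + \frac{18}{23}\right) + 1313 \left(\left(- \frac{1}{18}\right) 25\right) = 505 \left(- \frac{8101}{23}\right) + 1313 \left(- \frac{25}{18}\right) = - \frac{4091005}{23} - \frac{32825}{18} = - \frac{74393065}{414}$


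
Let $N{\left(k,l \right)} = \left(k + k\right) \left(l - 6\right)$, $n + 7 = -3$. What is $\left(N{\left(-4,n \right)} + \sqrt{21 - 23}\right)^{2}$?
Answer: $16382 + 256 i \sqrt{2} \approx 16382.0 + 362.04 i$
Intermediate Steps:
$n = -10$ ($n = -7 - 3 = -10$)
$N{\left(k,l \right)} = 2 k \left(-6 + l\right)$
$\left(N{\left(-4,n \right)} + \sqrt{21 - 23}\right)^{2} = \left(2 \left(-4\right) \left(-6 - 10\right) + \sqrt{21 - 23}\right)^{2} = \left(2 \left(-4\right) \left(-16\right) + \sqrt{-2}\right)^{2} = \left(128 + i \sqrt{2}\right)^{2}$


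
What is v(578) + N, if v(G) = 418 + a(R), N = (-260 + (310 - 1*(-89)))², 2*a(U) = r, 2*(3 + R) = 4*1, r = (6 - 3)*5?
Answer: 39493/2 ≈ 19747.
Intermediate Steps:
r = 15 (r = 3*5 = 15)
R = -1 (R = -3 + (4*1)/2 = -3 + (½)*4 = -3 + 2 = -1)
a(U) = 15/2 (a(U) = (½)*15 = 15/2)
N = 19321 (N = (-260 + (310 + 89))² = (-260 + 399)² = 139² = 19321)
v(G) = 851/2 (v(G) = 418 + 15/2 = 851/2)
v(578) + N = 851/2 + 19321 = 39493/2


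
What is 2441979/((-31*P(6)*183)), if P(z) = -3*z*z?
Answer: 271331/68076 ≈ 3.9857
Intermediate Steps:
P(z) = -3*z²
2441979/((-31*P(6)*183)) = 2441979/((-(-93)*6²*183)) = 2441979/((-(-93)*36*183)) = 2441979/((-31*(-108)*183)) = 2441979/((3348*183)) = 2441979/612684 = 2441979*(1/612684) = 271331/68076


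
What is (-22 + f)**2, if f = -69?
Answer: 8281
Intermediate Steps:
(-22 + f)**2 = (-22 - 69)**2 = (-91)**2 = 8281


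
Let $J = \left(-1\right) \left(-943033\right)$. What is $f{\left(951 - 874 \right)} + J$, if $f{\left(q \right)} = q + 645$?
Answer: $943755$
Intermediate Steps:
$f{\left(q \right)} = 645 + q$
$J = 943033$
$f{\left(951 - 874 \right)} + J = \left(645 + \left(951 - 874\right)\right) + 943033 = \left(645 + 77\right) + 943033 = 722 + 943033 = 943755$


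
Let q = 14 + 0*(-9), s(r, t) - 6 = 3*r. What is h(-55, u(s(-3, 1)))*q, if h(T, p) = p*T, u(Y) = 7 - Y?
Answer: -7700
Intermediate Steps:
s(r, t) = 6 + 3*r
h(T, p) = T*p
q = 14 (q = 14 + 0 = 14)
h(-55, u(s(-3, 1)))*q = -55*(7 - (6 + 3*(-3)))*14 = -55*(7 - (6 - 9))*14 = -55*(7 - 1*(-3))*14 = -55*(7 + 3)*14 = -55*10*14 = -550*14 = -7700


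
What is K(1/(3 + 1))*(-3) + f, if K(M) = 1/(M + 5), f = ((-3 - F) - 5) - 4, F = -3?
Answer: -67/7 ≈ -9.5714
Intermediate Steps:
f = -9 (f = ((-3 - 1*(-3)) - 5) - 4 = ((-3 + 3) - 5) - 4 = (0 - 5) - 4 = -5 - 4 = -9)
K(M) = 1/(5 + M)
K(1/(3 + 1))*(-3) + f = -3/(5 + 1/(3 + 1)) - 9 = -3/(5 + 1/4) - 9 = -3/(5 + ¼) - 9 = -3/(21/4) - 9 = (4/21)*(-3) - 9 = -4/7 - 9 = -67/7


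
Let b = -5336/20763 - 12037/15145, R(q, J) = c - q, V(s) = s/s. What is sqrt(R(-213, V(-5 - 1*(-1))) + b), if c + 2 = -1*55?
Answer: sqrt(1702404847043022135)/104818545 ≈ 12.448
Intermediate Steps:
c = -57 (c = -2 - 1*55 = -2 - 55 = -57)
V(s) = 1
R(q, J) = -57 - q
b = -330737951/314455635 (b = -5336*1/20763 - 12037*1/15145 = -5336/20763 - 12037/15145 = -330737951/314455635 ≈ -1.0518)
sqrt(R(-213, V(-5 - 1*(-1))) + b) = sqrt((-57 - 1*(-213)) - 330737951/314455635) = sqrt((-57 + 213) - 330737951/314455635) = sqrt(156 - 330737951/314455635) = sqrt(48724341109/314455635) = sqrt(1702404847043022135)/104818545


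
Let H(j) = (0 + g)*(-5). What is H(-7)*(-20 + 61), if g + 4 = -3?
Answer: 1435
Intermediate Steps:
g = -7 (g = -4 - 3 = -7)
H(j) = 35 (H(j) = (0 - 7)*(-5) = -7*(-5) = 35)
H(-7)*(-20 + 61) = 35*(-20 + 61) = 35*41 = 1435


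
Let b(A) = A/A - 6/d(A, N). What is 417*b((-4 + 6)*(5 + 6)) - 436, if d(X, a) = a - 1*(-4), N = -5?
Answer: 2483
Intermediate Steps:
d(X, a) = 4 + a (d(X, a) = a + 4 = 4 + a)
b(A) = 7 (b(A) = A/A - 6/(4 - 5) = 1 - 6/(-1) = 1 - 6*(-1) = 1 + 6 = 7)
417*b((-4 + 6)*(5 + 6)) - 436 = 417*7 - 436 = 2919 - 436 = 2483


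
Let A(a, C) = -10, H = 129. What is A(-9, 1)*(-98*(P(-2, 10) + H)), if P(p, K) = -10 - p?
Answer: 118580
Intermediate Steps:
A(-9, 1)*(-98*(P(-2, 10) + H)) = -(-980)*((-10 - 1*(-2)) + 129) = -(-980)*((-10 + 2) + 129) = -(-980)*(-8 + 129) = -(-980)*121 = -10*(-11858) = 118580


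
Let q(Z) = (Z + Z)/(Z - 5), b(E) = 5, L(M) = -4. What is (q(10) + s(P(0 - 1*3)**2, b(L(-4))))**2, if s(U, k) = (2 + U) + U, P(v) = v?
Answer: 576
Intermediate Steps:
q(Z) = 2*Z/(-5 + Z) (q(Z) = (2*Z)/(-5 + Z) = 2*Z/(-5 + Z))
s(U, k) = 2 + 2*U
(q(10) + s(P(0 - 1*3)**2, b(L(-4))))**2 = (2*10/(-5 + 10) + (2 + 2*(0 - 1*3)**2))**2 = (2*10/5 + (2 + 2*(0 - 3)**2))**2 = (2*10*(1/5) + (2 + 2*(-3)**2))**2 = (4 + (2 + 2*9))**2 = (4 + (2 + 18))**2 = (4 + 20)**2 = 24**2 = 576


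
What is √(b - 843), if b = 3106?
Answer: √2263 ≈ 47.571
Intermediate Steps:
√(b - 843) = √(3106 - 843) = √2263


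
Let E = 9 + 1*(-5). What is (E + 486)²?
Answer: 240100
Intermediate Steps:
E = 4 (E = 9 - 5 = 4)
(E + 486)² = (4 + 486)² = 490² = 240100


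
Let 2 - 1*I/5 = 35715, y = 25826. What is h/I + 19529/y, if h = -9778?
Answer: 3739722513/4611619690 ≈ 0.81094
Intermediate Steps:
I = -178565 (I = 10 - 5*35715 = 10 - 178575 = -178565)
h/I + 19529/y = -9778/(-178565) + 19529/25826 = -9778*(-1/178565) + 19529*(1/25826) = 9778/178565 + 19529/25826 = 3739722513/4611619690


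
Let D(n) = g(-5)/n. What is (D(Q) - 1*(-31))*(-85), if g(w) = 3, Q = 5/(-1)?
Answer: -2584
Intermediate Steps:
Q = -5 (Q = 5*(-1) = -5)
D(n) = 3/n
(D(Q) - 1*(-31))*(-85) = (3/(-5) - 1*(-31))*(-85) = (3*(-⅕) + 31)*(-85) = (-⅗ + 31)*(-85) = (152/5)*(-85) = -2584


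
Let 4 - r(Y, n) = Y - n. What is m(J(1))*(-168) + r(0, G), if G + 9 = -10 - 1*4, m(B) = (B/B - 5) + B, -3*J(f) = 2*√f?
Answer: 765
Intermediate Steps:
J(f) = -2*√f/3
m(B) = -4 + B (m(B) = (1 - 5) + B = -4 + B)
G = -23 (G = -9 + (-10 - 1*4) = -9 + (-10 - 4) = -9 - 14 = -23)
r(Y, n) = 4 + n - Y (r(Y, n) = 4 - (Y - n) = 4 + (n - Y) = 4 + n - Y)
m(J(1))*(-168) + r(0, G) = (-4 - 2*√1/3)*(-168) + (4 - 23 - 1*0) = (-4 - ⅔*1)*(-168) + (4 - 23 + 0) = (-4 - ⅔)*(-168) - 19 = -14/3*(-168) - 19 = 784 - 19 = 765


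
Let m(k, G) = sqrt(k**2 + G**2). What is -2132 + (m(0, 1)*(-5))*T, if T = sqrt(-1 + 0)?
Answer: -2132 - 5*I ≈ -2132.0 - 5.0*I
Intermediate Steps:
T = I (T = sqrt(-1) = I ≈ 1.0*I)
m(k, G) = sqrt(G**2 + k**2)
-2132 + (m(0, 1)*(-5))*T = -2132 + (sqrt(1**2 + 0**2)*(-5))*I = -2132 + (sqrt(1 + 0)*(-5))*I = -2132 + (sqrt(1)*(-5))*I = -2132 + (1*(-5))*I = -2132 - 5*I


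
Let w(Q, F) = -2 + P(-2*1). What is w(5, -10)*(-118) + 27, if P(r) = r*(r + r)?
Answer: -681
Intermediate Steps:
P(r) = 2*r² (P(r) = r*(2*r) = 2*r²)
w(Q, F) = 6 (w(Q, F) = -2 + 2*(-2*1)² = -2 + 2*(-2)² = -2 + 2*4 = -2 + 8 = 6)
w(5, -10)*(-118) + 27 = 6*(-118) + 27 = -708 + 27 = -681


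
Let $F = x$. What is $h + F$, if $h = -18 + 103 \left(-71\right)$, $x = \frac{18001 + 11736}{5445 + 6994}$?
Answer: $- \frac{91160572}{12439} \approx -7328.6$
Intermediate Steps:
$x = \frac{29737}{12439} \approx 2.3906$
$F = \frac{29737}{12439} \approx 2.3906$
$h = -7331$ ($h = -18 - 7313 = -7331$)
$h + F = -7331 + \frac{29737}{12439} = - \frac{91160572}{12439}$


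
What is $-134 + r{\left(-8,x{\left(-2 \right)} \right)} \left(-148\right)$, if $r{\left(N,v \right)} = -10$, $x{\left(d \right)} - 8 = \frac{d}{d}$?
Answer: $1346$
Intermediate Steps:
$x{\left(d \right)} = 9$ ($x{\left(d \right)} = 8 + \frac{d}{d} = 8 + 1 = 9$)
$-134 + r{\left(-8,x{\left(-2 \right)} \right)} \left(-148\right) = -134 - -1480 = -134 + 1480 = 1346$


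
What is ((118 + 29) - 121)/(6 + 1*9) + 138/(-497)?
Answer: 10852/7455 ≈ 1.4557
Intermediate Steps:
((118 + 29) - 121)/(6 + 1*9) + 138/(-497) = (147 - 121)/(6 + 9) + 138*(-1/497) = 26/15 - 138/497 = 10852/7455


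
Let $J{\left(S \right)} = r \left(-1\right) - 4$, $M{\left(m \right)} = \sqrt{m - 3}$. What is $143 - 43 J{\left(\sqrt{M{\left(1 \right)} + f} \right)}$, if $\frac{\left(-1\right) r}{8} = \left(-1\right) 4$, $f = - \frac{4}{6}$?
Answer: $1691$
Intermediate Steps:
$f = - \frac{2}{3}$ ($f = \left(-4\right) \frac{1}{6} = - \frac{2}{3} \approx -0.66667$)
$r = 32$ ($r = - 8 \left(\left(-1\right) 4\right) = \left(-8\right) \left(-4\right) = 32$)
$M{\left(m \right)} = \sqrt{-3 + m}$
$J{\left(S \right)} = -36$ ($J{\left(S \right)} = 32 \left(-1\right) - 4 = -32 - 4 = -36$)
$143 - 43 J{\left(\sqrt{M{\left(1 \right)} + f} \right)} = 143 - -1548 = 143 + 1548 = 1691$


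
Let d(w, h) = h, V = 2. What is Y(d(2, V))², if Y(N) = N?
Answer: 4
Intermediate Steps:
Y(d(2, V))² = 2² = 4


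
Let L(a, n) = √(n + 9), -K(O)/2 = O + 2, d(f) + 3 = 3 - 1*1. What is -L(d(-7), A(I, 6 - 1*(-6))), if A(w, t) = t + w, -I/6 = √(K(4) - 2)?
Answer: -√(21 - 6*I*√14) ≈ -5.0863 + 2.2069*I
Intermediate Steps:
d(f) = -1 (d(f) = -3 + (3 - 1*1) = -3 + (3 - 1) = -3 + 2 = -1)
K(O) = -4 - 2*O (K(O) = -2*(O + 2) = -2*(2 + O) = -4 - 2*O)
I = -6*I*√14 (I = -6*√((-4 - 2*4) - 2) = -6*√((-4 - 8) - 2) = -6*√(-12 - 2) = -6*I*√14 ≈ -22.45*I)
L(a, n) = √(9 + n)
-L(d(-7), A(I, 6 - 1*(-6))) = -√(9 + ((6 - 1*(-6)) - 6*I*√14)) = -√(9 + ((6 + 6) - 6*I*√14)) = -√(9 + (12 - 6*I*√14)) = -√(21 - 6*I*√14)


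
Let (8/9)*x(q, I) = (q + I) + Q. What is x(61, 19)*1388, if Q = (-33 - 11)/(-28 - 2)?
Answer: 636051/5 ≈ 1.2721e+5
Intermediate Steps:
Q = 22/15 (Q = -44/(-30) = -44*(-1/30) = 22/15 ≈ 1.4667)
x(q, I) = 33/20 + 9*I/8 + 9*q/8 (x(q, I) = 9*((q + I) + 22/15)/8 = 9*((I + q) + 22/15)/8 = 9*(22/15 + I + q)/8 = 33/20 + 9*I/8 + 9*q/8)
x(61, 19)*1388 = (33/20 + (9/8)*19 + (9/8)*61)*1388 = (33/20 + 171/8 + 549/8)*1388 = (1833/20)*1388 = 636051/5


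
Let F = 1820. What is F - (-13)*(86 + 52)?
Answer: 3614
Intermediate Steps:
F - (-13)*(86 + 52) = 1820 - (-13)*(86 + 52) = 1820 - (-13)*138 = 1820 - 1*(-1794) = 1820 + 1794 = 3614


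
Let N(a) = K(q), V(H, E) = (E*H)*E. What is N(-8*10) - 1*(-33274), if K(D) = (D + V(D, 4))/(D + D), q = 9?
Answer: 66565/2 ≈ 33283.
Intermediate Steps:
V(H, E) = H*E²
K(D) = 17/2 (K(D) = (D + D*4²)/(D + D) = (D + D*16)/((2*D)) = (D + 16*D)*(1/(2*D)) = (17*D)*(1/(2*D)) = 17/2)
N(a) = 17/2
N(-8*10) - 1*(-33274) = 17/2 - 1*(-33274) = 17/2 + 33274 = 66565/2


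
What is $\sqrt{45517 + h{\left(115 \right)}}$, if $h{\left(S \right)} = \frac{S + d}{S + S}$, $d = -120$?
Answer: $\frac{\sqrt{96313926}}{46} \approx 213.35$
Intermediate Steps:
$h{\left(S \right)} = \frac{-120 + S}{2 S}$ ($h{\left(S \right)} = \frac{S - 120}{S + S} = \frac{-120 + S}{2 S}$)
$\sqrt{45517 + h{\left(115 \right)}} = \sqrt{45517 + \frac{-120 + 115}{2 \cdot 115}} = \sqrt{45517 + \frac{1}{2} \cdot \frac{1}{115} \left(-5\right)} = \sqrt{45517 - \frac{1}{46}} = \sqrt{\frac{2093781}{46}} = \frac{\sqrt{96313926}}{46}$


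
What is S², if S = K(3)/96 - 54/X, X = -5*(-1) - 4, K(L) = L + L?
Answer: 744769/256 ≈ 2909.3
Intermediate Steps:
K(L) = 2*L
X = 1 (X = 5 - 4 = 1)
S = -863/16 (S = (2*3)/96 - 54/1 = 6*(1/96) - 54*1 = 1/16 - 54 = -863/16 ≈ -53.938)
S² = (-863/16)² = 744769/256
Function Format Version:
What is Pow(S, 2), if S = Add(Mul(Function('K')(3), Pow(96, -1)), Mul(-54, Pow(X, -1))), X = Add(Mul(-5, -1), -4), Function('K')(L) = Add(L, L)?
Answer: Rational(744769, 256) ≈ 2909.3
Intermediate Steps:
Function('K')(L) = Mul(2, L)
X = 1 (X = Add(5, -4) = 1)
S = Rational(-863, 16) (S = Add(Mul(Mul(2, 3), Pow(96, -1)), Mul(-54, Pow(1, -1))) = Add(Mul(6, Rational(1, 96)), Mul(-54, 1)) = Add(Rational(1, 16), -54) = Rational(-863, 16) ≈ -53.938)
Pow(S, 2) = Pow(Rational(-863, 16), 2) = Rational(744769, 256)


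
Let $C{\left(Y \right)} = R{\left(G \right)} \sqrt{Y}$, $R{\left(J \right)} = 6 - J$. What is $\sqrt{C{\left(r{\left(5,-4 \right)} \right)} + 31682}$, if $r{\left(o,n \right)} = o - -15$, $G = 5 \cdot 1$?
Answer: $\sqrt{31682 + 2 \sqrt{5}} \approx 178.01$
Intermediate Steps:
$G = 5$
$r{\left(o,n \right)} = 15 + o$ ($r{\left(o,n \right)} = o + 15 = 15 + o$)
$C{\left(Y \right)} = \sqrt{Y}$ ($C{\left(Y \right)} = \left(6 - 5\right) \sqrt{Y} = 1 \sqrt{Y} = \sqrt{Y}$)
$\sqrt{C{\left(r{\left(5,-4 \right)} \right)} + 31682} = \sqrt{\sqrt{15 + 5} + 31682} = \sqrt{\sqrt{20} + 31682} = \sqrt{2 \sqrt{5} + 31682} = \sqrt{31682 + 2 \sqrt{5}}$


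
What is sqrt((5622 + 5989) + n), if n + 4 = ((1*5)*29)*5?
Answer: 2*sqrt(3083) ≈ 111.05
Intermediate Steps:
n = 721 (n = -4 + ((1*5)*29)*5 = -4 + (5*29)*5 = -4 + 145*5 = -4 + 725 = 721)
sqrt((5622 + 5989) + n) = sqrt((5622 + 5989) + 721) = sqrt(11611 + 721) = sqrt(12332) = 2*sqrt(3083)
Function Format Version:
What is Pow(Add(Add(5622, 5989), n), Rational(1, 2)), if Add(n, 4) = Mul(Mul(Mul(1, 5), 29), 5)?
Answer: Mul(2, Pow(3083, Rational(1, 2))) ≈ 111.05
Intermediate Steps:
n = 721 (n = Add(-4, Mul(Mul(Mul(1, 5), 29), 5)) = Add(-4, Mul(Mul(5, 29), 5)) = Add(-4, Mul(145, 5)) = Add(-4, 725) = 721)
Pow(Add(Add(5622, 5989), n), Rational(1, 2)) = Pow(Add(Add(5622, 5989), 721), Rational(1, 2)) = Pow(Add(11611, 721), Rational(1, 2)) = Pow(12332, Rational(1, 2)) = Mul(2, Pow(3083, Rational(1, 2)))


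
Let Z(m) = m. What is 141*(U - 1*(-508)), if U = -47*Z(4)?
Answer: 45120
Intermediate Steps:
U = -188 (U = -47*4 = -188)
141*(U - 1*(-508)) = 141*(-188 - 1*(-508)) = 141*(-188 + 508) = 141*320 = 45120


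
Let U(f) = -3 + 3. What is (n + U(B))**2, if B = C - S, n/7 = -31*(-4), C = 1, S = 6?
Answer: 753424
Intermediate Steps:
n = 868 (n = 7*(-31*(-4)) = 7*124 = 868)
B = -5 (B = 1 - 1*6 = 1 - 6 = -5)
U(f) = 0
(n + U(B))**2 = (868 + 0)**2 = 868**2 = 753424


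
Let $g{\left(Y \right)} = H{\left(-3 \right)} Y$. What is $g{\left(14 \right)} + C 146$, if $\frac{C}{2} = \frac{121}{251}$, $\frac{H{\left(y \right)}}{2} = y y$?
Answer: $\frac{98584}{251} \approx 392.77$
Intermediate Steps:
$H{\left(y \right)} = 2 y^{2}$ ($H{\left(y \right)} = 2 y y = 2 y^{2}$)
$g{\left(Y \right)} = 18 Y$ ($g{\left(Y \right)} = 2 \left(-3\right)^{2} Y = 2 \cdot 9 Y = 18 Y$)
$C = \frac{242}{251}$ ($C = 2 \cdot \frac{121}{251} = \frac{242}{251} \approx 0.96414$)
$g{\left(14 \right)} + C 146 = 18 \cdot 14 + \frac{242}{251} \cdot 146 = 252 + \frac{35332}{251} = \frac{98584}{251}$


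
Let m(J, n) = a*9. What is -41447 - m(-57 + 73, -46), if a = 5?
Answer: -41492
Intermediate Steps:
m(J, n) = 45 (m(J, n) = 5*9 = 45)
-41447 - m(-57 + 73, -46) = -41447 - 1*45 = -41447 - 45 = -41492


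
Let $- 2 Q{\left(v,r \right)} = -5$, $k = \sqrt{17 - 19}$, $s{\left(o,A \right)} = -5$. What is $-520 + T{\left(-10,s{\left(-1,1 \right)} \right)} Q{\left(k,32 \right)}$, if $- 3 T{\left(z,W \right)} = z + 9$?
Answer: $- \frac{3115}{6} \approx -519.17$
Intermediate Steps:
$T{\left(z,W \right)} = -3 - \frac{z}{3}$ ($T{\left(z,W \right)} = - \frac{z + 9}{3} = - \frac{9 + z}{3} = -3 - \frac{z}{3}$)
$k = i \sqrt{2}$ ($k = \sqrt{-2} = i \sqrt{2} \approx 1.4142 i$)
$Q{\left(v,r \right)} = \frac{5}{2}$ ($Q{\left(v,r \right)} = \left(- \frac{1}{2}\right) \left(-5\right) = \frac{5}{2}$)
$-520 + T{\left(-10,s{\left(-1,1 \right)} \right)} Q{\left(k,32 \right)} = -520 + \left(-3 - - \frac{10}{3}\right) \frac{5}{2} = -520 + \left(-3 + \frac{10}{3}\right) \frac{5}{2} = -520 + \frac{1}{3} \cdot \frac{5}{2} = -520 + \frac{5}{6} = - \frac{3115}{6}$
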